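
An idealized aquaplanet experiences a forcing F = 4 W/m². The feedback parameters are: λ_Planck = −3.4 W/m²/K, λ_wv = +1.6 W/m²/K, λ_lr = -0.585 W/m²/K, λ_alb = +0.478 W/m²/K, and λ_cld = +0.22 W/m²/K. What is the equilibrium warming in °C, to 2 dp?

Net feedback parameter λ = (−3.4) + (+1.6) + (-0.585) + (+0.478) + (+0.22) = -1.687 W/m²/K.
ΔT = −F/λ = −4/(-1.687) = 2.37 °C.

2.37 °C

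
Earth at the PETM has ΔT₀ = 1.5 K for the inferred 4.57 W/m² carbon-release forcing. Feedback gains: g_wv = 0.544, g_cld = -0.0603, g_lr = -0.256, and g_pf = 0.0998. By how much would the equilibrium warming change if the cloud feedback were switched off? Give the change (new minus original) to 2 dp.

0.22 K

Original: g = 0.3275, ΔT = 1.5/(1−0.3275) = 2.2305 K.
Without cloud: g' = 0.3878, ΔT' = 1.5/(1−0.3878) = 2.4502 K.
Change = 2.4502 − 2.2305 = 0.22 K.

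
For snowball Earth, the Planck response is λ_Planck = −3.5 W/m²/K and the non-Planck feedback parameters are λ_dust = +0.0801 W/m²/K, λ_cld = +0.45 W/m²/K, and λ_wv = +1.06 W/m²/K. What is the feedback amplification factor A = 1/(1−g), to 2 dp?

Convert to gains: g_dust = 0.0801/3.5 = 0.02289; g_cld = 0.45/3.5 = 0.1286; g_wv = 1.06/3.5 = 0.3029.
Total gain g = 0.45439.
A = 1/(1 − 0.45439) = 1.83.

1.83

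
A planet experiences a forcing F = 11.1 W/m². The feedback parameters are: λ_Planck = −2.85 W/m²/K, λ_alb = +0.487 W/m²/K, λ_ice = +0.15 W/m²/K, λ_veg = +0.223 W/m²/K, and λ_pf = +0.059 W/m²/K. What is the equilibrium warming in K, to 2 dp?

Net feedback parameter λ = (−2.85) + (+0.487) + (+0.15) + (+0.223) + (+0.059) = -1.931 W/m²/K.
ΔT = −F/λ = −11.1/(-1.931) = 5.75 K.

5.75 K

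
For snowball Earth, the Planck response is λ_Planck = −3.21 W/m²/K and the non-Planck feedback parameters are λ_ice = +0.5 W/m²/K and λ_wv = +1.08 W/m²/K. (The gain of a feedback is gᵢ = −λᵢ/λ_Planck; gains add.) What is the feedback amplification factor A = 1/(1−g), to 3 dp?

1.969

Convert to gains: g_ice = 0.5/3.21 = 0.1558; g_wv = 1.08/3.21 = 0.3364.
Total gain g = 0.4922.
A = 1/(1 − 0.4922) = 1.969.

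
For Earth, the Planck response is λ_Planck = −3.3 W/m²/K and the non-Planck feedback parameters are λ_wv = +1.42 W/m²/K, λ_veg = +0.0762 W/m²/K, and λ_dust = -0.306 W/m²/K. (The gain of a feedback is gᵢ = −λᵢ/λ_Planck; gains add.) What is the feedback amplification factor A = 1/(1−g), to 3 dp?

Convert to gains: g_wv = 1.42/3.3 = 0.4303; g_veg = 0.0762/3.3 = 0.02309; g_dust = -0.306/3.3 = -0.09273.
Total gain g = 0.36066.
A = 1/(1 − 0.36066) = 1.564.

1.564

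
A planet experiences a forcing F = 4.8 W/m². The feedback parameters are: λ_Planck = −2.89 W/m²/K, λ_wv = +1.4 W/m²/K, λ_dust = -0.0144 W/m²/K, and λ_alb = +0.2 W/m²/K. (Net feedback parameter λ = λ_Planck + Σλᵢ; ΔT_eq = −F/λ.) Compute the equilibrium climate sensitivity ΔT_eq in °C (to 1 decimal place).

Net feedback parameter λ = (−2.89) + (+1.4) + (-0.0144) + (+0.2) = -1.3044 W/m²/K.
ΔT = −F/λ = −4.8/(-1.3044) = 3.7 °C.

3.7 °C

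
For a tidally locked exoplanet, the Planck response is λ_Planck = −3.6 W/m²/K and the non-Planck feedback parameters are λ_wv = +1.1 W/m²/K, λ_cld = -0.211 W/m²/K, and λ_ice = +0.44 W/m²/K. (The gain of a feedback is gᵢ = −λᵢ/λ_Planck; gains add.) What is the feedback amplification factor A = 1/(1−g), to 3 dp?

Convert to gains: g_wv = 1.1/3.6 = 0.3056; g_cld = -0.211/3.6 = -0.05861; g_ice = 0.44/3.6 = 0.1222.
Total gain g = 0.36919.
A = 1/(1 − 0.36919) = 1.585.

1.585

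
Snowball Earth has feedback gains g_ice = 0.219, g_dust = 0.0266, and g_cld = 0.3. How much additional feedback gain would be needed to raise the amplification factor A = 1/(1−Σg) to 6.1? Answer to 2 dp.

0.29

Current total gain = 0.5456.
Target gain for A = 6.1: g* = 1 − 1/6.1 = 0.8361.
Additional gain needed = 0.8361 − 0.5456 = 0.29.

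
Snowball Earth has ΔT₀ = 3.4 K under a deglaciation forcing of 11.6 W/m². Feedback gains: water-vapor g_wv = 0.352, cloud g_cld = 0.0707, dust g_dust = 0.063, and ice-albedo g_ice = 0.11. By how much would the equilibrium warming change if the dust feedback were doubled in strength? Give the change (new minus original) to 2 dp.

Original: g = 0.5957, ΔT = 3.4/(1−0.5957) = 8.4096 K.
With doubled dust: g' = 0.6587, ΔT' = 3.4/(1−0.6587) = 9.9619 K.
Change = 9.9619 − 8.4096 = 1.55 K.

1.55 K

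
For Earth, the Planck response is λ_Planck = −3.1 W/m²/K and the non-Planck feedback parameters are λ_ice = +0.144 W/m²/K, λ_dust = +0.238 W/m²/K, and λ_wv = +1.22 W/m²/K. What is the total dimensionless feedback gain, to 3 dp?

0.517

Convert to gains: g_ice = 0.144/3.1 = 0.04645; g_dust = 0.238/3.1 = 0.07677; g_wv = 1.22/3.1 = 0.3935.
Total gain g = 0.51672.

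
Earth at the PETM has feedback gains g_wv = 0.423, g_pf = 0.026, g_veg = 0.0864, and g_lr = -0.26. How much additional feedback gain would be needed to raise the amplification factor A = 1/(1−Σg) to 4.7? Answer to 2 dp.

Current total gain = 0.2754.
Target gain for A = 4.7: g* = 1 − 1/4.7 = 0.7872.
Additional gain needed = 0.7872 − 0.2754 = 0.51.

0.51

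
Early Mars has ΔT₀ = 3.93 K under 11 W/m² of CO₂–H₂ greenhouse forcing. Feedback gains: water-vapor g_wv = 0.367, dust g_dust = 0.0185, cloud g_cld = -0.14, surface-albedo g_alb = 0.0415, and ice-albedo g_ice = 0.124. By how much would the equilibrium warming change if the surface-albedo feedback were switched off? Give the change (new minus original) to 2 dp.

-0.44 K

Original: g = 0.411, ΔT = 3.93/(1−0.411) = 6.6723 K.
Without surface-albedo: g' = 0.3695, ΔT' = 3.93/(1−0.3695) = 6.2331 K.
Change = 6.2331 − 6.6723 = -0.44 K.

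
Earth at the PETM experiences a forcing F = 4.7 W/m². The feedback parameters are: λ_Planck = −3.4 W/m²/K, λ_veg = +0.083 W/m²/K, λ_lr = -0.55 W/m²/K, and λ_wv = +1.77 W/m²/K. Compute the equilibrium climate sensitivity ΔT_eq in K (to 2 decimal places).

2.24 K

Net feedback parameter λ = (−3.4) + (+0.083) + (-0.55) + (+1.77) = -2.097 W/m²/K.
ΔT = −F/λ = −4.7/(-2.097) = 2.24 K.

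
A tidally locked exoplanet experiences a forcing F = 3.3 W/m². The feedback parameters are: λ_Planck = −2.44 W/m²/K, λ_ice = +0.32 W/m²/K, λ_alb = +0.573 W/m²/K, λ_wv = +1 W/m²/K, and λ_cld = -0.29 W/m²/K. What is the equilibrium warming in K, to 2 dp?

3.94 K

Net feedback parameter λ = (−2.44) + (+0.32) + (+0.573) + (+1) + (-0.29) = -0.837 W/m²/K.
ΔT = −F/λ = −3.3/(-0.837) = 3.94 K.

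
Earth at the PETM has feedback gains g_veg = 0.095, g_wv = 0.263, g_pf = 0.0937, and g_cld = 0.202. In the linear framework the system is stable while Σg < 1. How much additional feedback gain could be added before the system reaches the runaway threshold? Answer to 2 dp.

0.35

Current total gain = 0.095 + 0.263 + 0.0937 + 0.202 = 0.6537.
Margin to runaway = 1 − 0.6537 = 0.35.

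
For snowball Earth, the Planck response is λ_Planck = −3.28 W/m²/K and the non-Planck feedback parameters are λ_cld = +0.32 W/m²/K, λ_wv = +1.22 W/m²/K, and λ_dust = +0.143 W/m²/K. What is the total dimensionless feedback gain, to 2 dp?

0.51

Convert to gains: g_cld = 0.32/3.28 = 0.09756; g_wv = 1.22/3.28 = 0.372; g_dust = 0.143/3.28 = 0.0436.
Total gain g = 0.51316.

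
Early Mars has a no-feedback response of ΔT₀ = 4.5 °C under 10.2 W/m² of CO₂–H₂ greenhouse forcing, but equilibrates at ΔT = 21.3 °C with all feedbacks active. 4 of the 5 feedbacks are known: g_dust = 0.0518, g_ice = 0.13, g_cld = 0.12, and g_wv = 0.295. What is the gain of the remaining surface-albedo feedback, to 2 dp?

0.19

Amplification A = ΔT/ΔT₀ = 21.3/4.5 = 4.733.
Total gain g = 1 − 1/A = 1 − 1/4.733 = 0.7887.
Known gains sum to 0.0518 + 0.13 + 0.12 + 0.295 = 0.5968.
g_alb = 0.7887 − 0.5968 = 0.19.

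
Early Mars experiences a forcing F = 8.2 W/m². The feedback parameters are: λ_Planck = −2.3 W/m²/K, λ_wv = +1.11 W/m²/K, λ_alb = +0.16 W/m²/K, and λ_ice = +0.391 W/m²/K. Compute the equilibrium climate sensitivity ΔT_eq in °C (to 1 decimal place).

Net feedback parameter λ = (−2.3) + (+1.11) + (+0.16) + (+0.391) = -0.639 W/m²/K.
ΔT = −F/λ = −8.2/(-0.639) = 12.8 °C.

12.8 °C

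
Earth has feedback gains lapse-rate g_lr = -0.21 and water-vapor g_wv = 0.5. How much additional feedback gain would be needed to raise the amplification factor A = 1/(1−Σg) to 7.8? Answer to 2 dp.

0.58

Current total gain = 0.29.
Target gain for A = 7.8: g* = 1 − 1/7.8 = 0.8718.
Additional gain needed = 0.8718 − 0.29 = 0.58.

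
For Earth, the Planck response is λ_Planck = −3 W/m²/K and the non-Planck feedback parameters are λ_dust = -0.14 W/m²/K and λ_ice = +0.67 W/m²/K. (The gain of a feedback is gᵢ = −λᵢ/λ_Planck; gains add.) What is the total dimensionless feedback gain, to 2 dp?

0.18

Convert to gains: g_dust = -0.14/3 = -0.04667; g_ice = 0.67/3 = 0.2233.
Total gain g = 0.17663.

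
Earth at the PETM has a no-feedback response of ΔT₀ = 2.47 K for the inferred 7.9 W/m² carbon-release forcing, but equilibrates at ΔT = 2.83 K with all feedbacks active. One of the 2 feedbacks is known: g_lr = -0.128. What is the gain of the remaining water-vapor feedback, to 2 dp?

0.26

Amplification A = ΔT/ΔT₀ = 2.83/2.47 = 1.146.
Total gain g = 1 − 1/A = 1 − 1/1.146 = 0.1274.
The known gain is -0.128.
g_wv = 0.1274 + 0.128 = 0.26.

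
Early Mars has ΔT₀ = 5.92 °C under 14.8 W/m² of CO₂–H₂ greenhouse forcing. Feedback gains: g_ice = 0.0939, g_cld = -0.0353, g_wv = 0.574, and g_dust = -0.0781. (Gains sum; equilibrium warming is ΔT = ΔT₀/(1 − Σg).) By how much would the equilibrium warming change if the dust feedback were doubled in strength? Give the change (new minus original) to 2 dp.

-1.98 °C

Original: g = 0.5545, ΔT = 5.92/(1−0.5545) = 13.2884 °C.
With doubled dust: g' = 0.4764, ΔT' = 5.92/(1−0.4764) = 11.3063 °C.
Change = 11.3063 − 13.2884 = -1.98 °C.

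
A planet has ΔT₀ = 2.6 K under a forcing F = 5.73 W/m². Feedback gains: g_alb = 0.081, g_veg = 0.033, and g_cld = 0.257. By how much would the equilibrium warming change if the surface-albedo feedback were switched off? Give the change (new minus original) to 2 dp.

-0.47 K

Original: g = 0.371, ΔT = 2.6/(1−0.371) = 4.1335 K.
Without surface-albedo: g' = 0.29, ΔT' = 2.6/(1−0.29) = 3.6620 K.
Change = 3.6620 − 4.1335 = -0.47 K.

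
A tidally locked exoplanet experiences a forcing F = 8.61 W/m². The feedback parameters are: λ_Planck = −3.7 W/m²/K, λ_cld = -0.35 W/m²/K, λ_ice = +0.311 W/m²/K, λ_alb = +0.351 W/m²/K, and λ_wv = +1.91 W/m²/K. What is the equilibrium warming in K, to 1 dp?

5.8 K

Net feedback parameter λ = (−3.7) + (-0.35) + (+0.311) + (+0.351) + (+1.91) = -1.478 W/m²/K.
ΔT = −F/λ = −8.61/(-1.478) = 5.8 K.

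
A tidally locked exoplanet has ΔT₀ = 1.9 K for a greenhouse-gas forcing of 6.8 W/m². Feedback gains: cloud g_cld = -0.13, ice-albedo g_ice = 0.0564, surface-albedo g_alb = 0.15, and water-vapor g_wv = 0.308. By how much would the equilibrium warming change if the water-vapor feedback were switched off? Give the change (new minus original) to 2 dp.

Original: g = 0.3844, ΔT = 1.9/(1−0.3844) = 3.0864 K.
Without water-vapor: g' = 0.0764, ΔT' = 1.9/(1−0.0764) = 2.0572 K.
Change = 2.0572 − 3.0864 = -1.03 K.

-1.03 K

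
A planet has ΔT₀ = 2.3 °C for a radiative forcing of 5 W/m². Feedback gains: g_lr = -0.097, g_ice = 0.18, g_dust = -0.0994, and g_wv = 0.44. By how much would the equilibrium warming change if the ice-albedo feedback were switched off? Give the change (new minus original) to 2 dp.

-0.95 °C

Original: g = 0.4236, ΔT = 2.3/(1−0.4236) = 3.9903 °C.
Without ice-albedo: g' = 0.2436, ΔT' = 2.3/(1−0.2436) = 3.0407 °C.
Change = 3.0407 − 3.9903 = -0.95 °C.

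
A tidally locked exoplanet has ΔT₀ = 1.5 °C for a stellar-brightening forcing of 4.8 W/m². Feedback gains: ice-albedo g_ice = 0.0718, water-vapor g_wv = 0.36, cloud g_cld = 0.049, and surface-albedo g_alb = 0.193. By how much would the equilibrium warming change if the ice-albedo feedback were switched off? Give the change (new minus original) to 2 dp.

Original: g = 0.6738, ΔT = 1.5/(1−0.6738) = 4.5984 °C.
Without ice-albedo: g' = 0.602, ΔT' = 1.5/(1−0.602) = 3.7688 °C.
Change = 3.7688 − 4.5984 = -0.83 °C.

-0.83 °C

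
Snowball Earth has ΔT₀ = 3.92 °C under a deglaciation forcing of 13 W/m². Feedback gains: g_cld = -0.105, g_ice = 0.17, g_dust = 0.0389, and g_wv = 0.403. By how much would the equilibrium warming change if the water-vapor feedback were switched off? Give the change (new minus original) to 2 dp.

Original: g = 0.5069, ΔT = 3.92/(1−0.5069) = 7.9497 °C.
Without water-vapor: g' = 0.1039, ΔT' = 3.92/(1−0.1039) = 4.3745 °C.
Change = 4.3745 − 7.9497 = -3.58 °C.

-3.58 °C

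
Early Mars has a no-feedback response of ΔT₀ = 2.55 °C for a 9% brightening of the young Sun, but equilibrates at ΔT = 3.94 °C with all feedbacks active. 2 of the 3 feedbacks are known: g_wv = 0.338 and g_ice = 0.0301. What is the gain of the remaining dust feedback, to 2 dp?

-0.02

Amplification A = ΔT/ΔT₀ = 3.94/2.55 = 1.545.
Total gain g = 1 − 1/A = 1 − 1/1.545 = 0.3528.
Known gains sum to 0.338 + 0.0301 = 0.3681.
g_dust = 0.3528 − 0.3681 = -0.02.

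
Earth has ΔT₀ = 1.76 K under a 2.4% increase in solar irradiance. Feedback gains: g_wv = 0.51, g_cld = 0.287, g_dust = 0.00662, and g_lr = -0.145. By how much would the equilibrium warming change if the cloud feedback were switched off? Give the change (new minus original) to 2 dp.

-2.35 K

Original: g = 0.65862, ΔT = 1.76/(1−0.65862) = 5.1555 K.
Without cloud: g' = 0.37162, ΔT' = 1.76/(1−0.37162) = 2.8009 K.
Change = 2.8009 − 5.1555 = -2.35 K.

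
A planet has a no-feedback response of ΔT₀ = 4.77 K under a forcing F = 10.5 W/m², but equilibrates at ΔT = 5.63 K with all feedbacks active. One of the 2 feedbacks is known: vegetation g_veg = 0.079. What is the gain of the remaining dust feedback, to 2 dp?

0.07

Amplification A = ΔT/ΔT₀ = 5.63/4.77 = 1.18.
Total gain g = 1 − 1/A = 1 − 1/1.18 = 0.1525.
The known gain is 0.079.
g_dust = 0.1525 − 0.079 = 0.07.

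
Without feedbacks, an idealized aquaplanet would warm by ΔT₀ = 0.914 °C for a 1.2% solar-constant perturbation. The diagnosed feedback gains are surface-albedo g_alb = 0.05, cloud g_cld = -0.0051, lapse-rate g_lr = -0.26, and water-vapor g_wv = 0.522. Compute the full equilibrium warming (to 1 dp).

1.3 °C

Total gain g = 0.05 − 0.0051 − 0.26 + 0.522 = 0.3069.
Amplification A = 1/(1 − 0.3069) = 1.443.
ΔT = 0.914 × 1.443 = 1.3 °C.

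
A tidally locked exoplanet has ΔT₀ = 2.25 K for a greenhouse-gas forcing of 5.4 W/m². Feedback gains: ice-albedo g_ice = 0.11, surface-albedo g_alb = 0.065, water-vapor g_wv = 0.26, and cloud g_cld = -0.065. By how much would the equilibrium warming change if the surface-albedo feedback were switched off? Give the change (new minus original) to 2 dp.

-0.33 K

Original: g = 0.37, ΔT = 2.25/(1−0.37) = 3.5714 K.
Without surface-albedo: g' = 0.305, ΔT' = 2.25/(1−0.305) = 3.2374 K.
Change = 3.2374 − 3.5714 = -0.33 K.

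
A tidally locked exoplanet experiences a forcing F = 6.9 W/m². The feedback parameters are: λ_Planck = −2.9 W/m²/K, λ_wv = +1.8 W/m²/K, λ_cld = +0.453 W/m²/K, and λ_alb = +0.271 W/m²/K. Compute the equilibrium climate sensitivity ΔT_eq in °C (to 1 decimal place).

Net feedback parameter λ = (−2.9) + (+1.8) + (+0.453) + (+0.271) = -0.376 W/m²/K.
ΔT = −F/λ = −6.9/(-0.376) = 18.4 °C.

18.4 °C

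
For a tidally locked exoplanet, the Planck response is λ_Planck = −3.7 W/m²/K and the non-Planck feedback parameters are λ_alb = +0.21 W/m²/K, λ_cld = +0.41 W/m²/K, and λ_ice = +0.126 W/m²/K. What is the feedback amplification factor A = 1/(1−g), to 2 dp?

1.25

Convert to gains: g_alb = 0.21/3.7 = 0.05676; g_cld = 0.41/3.7 = 0.1108; g_ice = 0.126/3.7 = 0.03405.
Total gain g = 0.20161.
A = 1/(1 − 0.20161) = 1.25.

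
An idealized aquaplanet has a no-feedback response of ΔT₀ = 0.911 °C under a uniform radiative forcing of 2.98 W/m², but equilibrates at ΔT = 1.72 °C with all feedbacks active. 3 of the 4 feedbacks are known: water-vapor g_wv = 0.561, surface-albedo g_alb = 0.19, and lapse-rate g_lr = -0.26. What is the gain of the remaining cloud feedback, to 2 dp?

Amplification A = ΔT/ΔT₀ = 1.72/0.911 = 1.888.
Total gain g = 1 − 1/A = 1 − 1/1.888 = 0.4703.
Known gains sum to 0.561 + 0.19 − 0.26 = 0.491.
g_cld = 0.4703 − 0.491 = -0.02.

-0.02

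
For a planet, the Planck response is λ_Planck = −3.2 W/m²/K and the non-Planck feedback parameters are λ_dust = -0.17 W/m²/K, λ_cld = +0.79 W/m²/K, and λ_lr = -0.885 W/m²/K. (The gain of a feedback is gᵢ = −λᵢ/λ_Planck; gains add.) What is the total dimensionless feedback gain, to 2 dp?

Convert to gains: g_dust = -0.17/3.2 = -0.05312; g_cld = 0.79/3.2 = 0.2469; g_lr = -0.885/3.2 = -0.2766.
Total gain g = -0.08282.

-0.08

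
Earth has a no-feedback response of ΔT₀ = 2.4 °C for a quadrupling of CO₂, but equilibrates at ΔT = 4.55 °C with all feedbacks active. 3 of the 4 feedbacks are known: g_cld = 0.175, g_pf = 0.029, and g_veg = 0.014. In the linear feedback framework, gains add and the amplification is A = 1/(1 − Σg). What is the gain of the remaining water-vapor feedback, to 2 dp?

Amplification A = ΔT/ΔT₀ = 4.55/2.4 = 1.896.
Total gain g = 1 − 1/A = 1 − 1/1.896 = 0.4726.
Known gains sum to 0.175 + 0.029 + 0.014 = 0.218.
g_wv = 0.4726 − 0.218 = 0.25.

0.25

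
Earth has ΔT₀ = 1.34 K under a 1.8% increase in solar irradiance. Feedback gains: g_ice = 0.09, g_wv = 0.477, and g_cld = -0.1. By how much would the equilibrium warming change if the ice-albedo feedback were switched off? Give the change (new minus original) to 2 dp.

-0.36 K

Original: g = 0.467, ΔT = 1.34/(1−0.467) = 2.5141 K.
Without ice-albedo: g' = 0.377, ΔT' = 1.34/(1−0.377) = 2.1509 K.
Change = 2.1509 − 2.5141 = -0.36 K.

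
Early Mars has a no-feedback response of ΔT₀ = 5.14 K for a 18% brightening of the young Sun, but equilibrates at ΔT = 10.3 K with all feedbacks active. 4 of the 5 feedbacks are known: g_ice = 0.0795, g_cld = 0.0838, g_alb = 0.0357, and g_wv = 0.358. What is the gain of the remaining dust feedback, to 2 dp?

-0.06

Amplification A = ΔT/ΔT₀ = 10.3/5.14 = 2.004.
Total gain g = 1 − 1/A = 1 − 1/2.004 = 0.501.
Known gains sum to 0.0795 + 0.0838 + 0.0357 + 0.358 = 0.557.
g_dust = 0.501 − 0.557 = -0.06.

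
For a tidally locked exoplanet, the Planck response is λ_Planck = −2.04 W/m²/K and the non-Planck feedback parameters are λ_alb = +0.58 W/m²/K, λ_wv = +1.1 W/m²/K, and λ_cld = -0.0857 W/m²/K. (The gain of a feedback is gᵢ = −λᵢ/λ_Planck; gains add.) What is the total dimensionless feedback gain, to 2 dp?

0.78

Convert to gains: g_alb = 0.58/2.04 = 0.2843; g_wv = 1.1/2.04 = 0.5392; g_cld = -0.0857/2.04 = -0.04201.
Total gain g = 0.78149.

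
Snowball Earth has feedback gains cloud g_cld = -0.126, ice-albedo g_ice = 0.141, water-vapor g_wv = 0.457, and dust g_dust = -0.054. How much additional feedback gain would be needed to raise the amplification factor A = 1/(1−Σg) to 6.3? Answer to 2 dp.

Current total gain = 0.418.
Target gain for A = 6.3: g* = 1 − 1/6.3 = 0.8413.
Additional gain needed = 0.8413 − 0.418 = 0.42.

0.42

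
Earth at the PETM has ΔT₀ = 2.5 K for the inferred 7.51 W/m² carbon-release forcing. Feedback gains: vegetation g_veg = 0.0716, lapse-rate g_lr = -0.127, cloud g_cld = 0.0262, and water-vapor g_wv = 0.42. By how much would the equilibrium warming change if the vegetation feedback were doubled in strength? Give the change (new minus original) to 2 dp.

0.55 K

Original: g = 0.3908, ΔT = 2.5/(1−0.3908) = 4.1037 K.
With doubled vegetation: g' = 0.4624, ΔT' = 2.5/(1−0.4624) = 4.6503 K.
Change = 4.6503 − 4.1037 = 0.55 K.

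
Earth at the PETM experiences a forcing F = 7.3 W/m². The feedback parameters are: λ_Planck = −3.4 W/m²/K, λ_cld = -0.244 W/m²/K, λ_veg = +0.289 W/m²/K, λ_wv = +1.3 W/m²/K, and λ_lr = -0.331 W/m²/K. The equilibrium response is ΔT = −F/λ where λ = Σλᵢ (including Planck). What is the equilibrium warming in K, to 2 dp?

Net feedback parameter λ = (−3.4) + (-0.244) + (+0.289) + (+1.3) + (-0.331) = -2.386 W/m²/K.
ΔT = −F/λ = −7.3/(-2.386) = 3.06 K.

3.06 K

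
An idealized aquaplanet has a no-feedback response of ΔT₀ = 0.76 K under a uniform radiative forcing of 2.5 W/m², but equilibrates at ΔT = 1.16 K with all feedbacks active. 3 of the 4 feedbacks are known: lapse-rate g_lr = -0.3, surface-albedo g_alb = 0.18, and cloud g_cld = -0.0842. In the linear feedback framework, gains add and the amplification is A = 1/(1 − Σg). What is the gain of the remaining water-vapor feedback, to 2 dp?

0.55

Amplification A = ΔT/ΔT₀ = 1.16/0.76 = 1.526.
Total gain g = 1 − 1/A = 1 − 1/1.526 = 0.3447.
Known gains sum to -0.3 + 0.18 − 0.0842 = -0.2042.
g_wv = 0.3447 + 0.2042 = 0.55.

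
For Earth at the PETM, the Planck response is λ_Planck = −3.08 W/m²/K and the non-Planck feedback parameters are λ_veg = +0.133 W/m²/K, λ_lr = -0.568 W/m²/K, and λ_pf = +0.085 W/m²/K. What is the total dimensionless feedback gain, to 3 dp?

-0.114

Convert to gains: g_veg = 0.133/3.08 = 0.04318; g_lr = -0.568/3.08 = -0.1844; g_pf = 0.085/3.08 = 0.0276.
Total gain g = -0.11362.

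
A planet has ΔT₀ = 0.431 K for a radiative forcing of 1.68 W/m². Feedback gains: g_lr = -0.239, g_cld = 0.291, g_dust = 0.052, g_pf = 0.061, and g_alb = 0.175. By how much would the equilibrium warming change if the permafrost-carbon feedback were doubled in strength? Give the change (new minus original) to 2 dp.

Original: g = 0.34, ΔT = 0.431/(1−0.34) = 0.6530 K.
With doubled permafrost-carbon: g' = 0.401, ΔT' = 0.431/(1−0.401) = 0.7195 K.
Change = 0.7195 − 0.6530 = 0.07 K.

0.07 K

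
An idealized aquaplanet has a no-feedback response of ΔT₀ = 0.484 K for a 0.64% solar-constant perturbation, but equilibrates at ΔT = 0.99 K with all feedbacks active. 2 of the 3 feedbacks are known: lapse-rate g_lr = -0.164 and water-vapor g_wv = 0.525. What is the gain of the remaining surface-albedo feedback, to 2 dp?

Amplification A = ΔT/ΔT₀ = 0.99/0.484 = 2.045.
Total gain g = 1 − 1/A = 1 − 1/2.045 = 0.511.
Known gains sum to -0.164 + 0.525 = 0.361.
g_alb = 0.511 − 0.361 = 0.15.

0.15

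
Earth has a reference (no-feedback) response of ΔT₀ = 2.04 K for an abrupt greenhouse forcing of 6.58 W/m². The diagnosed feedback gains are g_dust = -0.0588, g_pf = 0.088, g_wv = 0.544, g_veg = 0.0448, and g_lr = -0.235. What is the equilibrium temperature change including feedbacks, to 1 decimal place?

Total gain g = -0.0588 + 0.088 + 0.544 + 0.0448 − 0.235 = 0.383.
Amplification A = 1/(1 − 0.383) = 1.621.
ΔT = 2.04 × 1.621 = 3.3 K.

3.3 K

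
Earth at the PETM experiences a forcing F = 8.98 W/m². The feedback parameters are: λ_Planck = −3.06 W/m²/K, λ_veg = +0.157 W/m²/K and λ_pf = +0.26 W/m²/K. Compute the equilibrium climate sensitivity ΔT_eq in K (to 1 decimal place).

3.4 K

Net feedback parameter λ = (−3.06) + (+0.157) + (+0.26) = -2.643 W/m²/K.
ΔT = −F/λ = −8.98/(-2.643) = 3.4 K.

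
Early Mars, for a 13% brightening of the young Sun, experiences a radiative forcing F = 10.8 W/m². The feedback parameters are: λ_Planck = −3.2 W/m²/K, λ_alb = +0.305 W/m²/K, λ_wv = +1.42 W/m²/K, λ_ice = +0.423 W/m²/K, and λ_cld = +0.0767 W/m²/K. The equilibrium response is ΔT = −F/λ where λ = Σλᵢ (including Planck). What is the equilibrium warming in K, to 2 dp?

11.07 K

Net feedback parameter λ = (−3.2) + (+0.305) + (+1.42) + (+0.423) + (+0.0767) = -0.9753 W/m²/K.
ΔT = −F/λ = −10.8/(-0.9753) = 11.07 K.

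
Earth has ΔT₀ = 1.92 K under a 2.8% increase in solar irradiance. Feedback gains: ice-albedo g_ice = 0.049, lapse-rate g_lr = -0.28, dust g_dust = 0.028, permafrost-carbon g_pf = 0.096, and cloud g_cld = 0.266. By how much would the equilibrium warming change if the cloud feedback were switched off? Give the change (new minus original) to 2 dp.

Original: g = 0.159, ΔT = 1.92/(1−0.159) = 2.2830 K.
Without cloud: g' = -0.107, ΔT' = 1.92/(1+0.107) = 1.7344 K.
Change = 1.7344 − 2.2830 = -0.55 K.

-0.55 K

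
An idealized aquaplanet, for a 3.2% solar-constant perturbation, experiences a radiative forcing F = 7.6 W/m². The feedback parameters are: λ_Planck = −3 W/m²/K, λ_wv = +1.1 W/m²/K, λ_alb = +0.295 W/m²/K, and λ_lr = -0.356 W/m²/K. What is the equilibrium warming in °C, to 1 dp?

3.9 °C

Net feedback parameter λ = (−3) + (+1.1) + (+0.295) + (-0.356) = -1.961 W/m²/K.
ΔT = −F/λ = −7.6/(-1.961) = 3.9 °C.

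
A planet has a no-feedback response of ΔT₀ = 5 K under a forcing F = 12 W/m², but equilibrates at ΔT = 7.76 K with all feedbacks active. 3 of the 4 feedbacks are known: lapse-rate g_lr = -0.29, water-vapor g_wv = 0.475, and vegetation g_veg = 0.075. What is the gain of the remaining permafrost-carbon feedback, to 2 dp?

Amplification A = ΔT/ΔT₀ = 7.76/5 = 1.552.
Total gain g = 1 − 1/A = 1 − 1/1.552 = 0.3557.
Known gains sum to -0.29 + 0.475 + 0.075 = 0.26.
g_pf = 0.3557 − 0.26 = 0.10.

0.10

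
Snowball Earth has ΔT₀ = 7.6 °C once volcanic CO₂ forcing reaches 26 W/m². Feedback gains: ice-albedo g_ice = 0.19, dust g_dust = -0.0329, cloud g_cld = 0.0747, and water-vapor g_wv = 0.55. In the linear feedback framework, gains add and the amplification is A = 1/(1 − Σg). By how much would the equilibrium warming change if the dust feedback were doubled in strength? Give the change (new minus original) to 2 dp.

-4.56 °C

Original: g = 0.7818, ΔT = 7.6/(1−0.7818) = 34.8304 °C.
With doubled dust: g' = 0.7489, ΔT' = 7.6/(1−0.7489) = 30.2668 °C.
Change = 30.2668 − 34.8304 = -4.56 °C.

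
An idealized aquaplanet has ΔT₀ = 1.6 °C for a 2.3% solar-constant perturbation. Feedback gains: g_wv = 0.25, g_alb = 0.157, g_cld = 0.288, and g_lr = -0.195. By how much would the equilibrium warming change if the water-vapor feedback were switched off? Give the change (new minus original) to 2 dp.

-1.07 °C

Original: g = 0.5, ΔT = 1.6/(1−0.5) = 3.2000 °C.
Without water-vapor: g' = 0.25, ΔT' = 1.6/(1−0.25) = 2.1333 °C.
Change = 2.1333 − 3.2000 = -1.07 °C.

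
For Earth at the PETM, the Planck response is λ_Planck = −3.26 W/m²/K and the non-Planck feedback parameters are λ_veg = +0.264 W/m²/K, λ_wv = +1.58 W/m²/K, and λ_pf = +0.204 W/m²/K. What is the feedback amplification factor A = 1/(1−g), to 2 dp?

2.69

Convert to gains: g_veg = 0.264/3.26 = 0.08098; g_wv = 1.58/3.26 = 0.4847; g_pf = 0.204/3.26 = 0.06258.
Total gain g = 0.62826.
A = 1/(1 − 0.62826) = 2.69.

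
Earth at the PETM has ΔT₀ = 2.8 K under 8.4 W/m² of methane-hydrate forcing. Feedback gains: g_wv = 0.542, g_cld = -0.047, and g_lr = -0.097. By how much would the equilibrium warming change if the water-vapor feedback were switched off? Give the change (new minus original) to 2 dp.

Original: g = 0.398, ΔT = 2.8/(1−0.398) = 4.6512 K.
Without water-vapor: g' = -0.144, ΔT' = 2.8/(1+0.144) = 2.4476 K.
Change = 2.4476 − 4.6512 = -2.20 K.

-2.20 K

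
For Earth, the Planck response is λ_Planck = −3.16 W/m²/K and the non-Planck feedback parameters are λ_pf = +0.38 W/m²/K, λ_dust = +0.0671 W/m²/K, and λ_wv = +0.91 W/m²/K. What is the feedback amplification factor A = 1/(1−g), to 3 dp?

1.753

Convert to gains: g_pf = 0.38/3.16 = 0.1203; g_dust = 0.0671/3.16 = 0.02123; g_wv = 0.91/3.16 = 0.288.
Total gain g = 0.42953.
A = 1/(1 − 0.42953) = 1.753.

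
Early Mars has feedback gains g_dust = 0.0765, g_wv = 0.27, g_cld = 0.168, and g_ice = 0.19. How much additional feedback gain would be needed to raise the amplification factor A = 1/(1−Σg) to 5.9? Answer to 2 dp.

0.13

Current total gain = 0.7045.
Target gain for A = 5.9: g* = 1 − 1/5.9 = 0.8305.
Additional gain needed = 0.8305 − 0.7045 = 0.13.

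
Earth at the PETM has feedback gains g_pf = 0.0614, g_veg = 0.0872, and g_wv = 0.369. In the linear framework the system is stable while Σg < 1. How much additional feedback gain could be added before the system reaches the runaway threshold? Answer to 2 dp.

0.48

Current total gain = 0.0614 + 0.0872 + 0.369 = 0.5176.
Margin to runaway = 1 − 0.5176 = 0.48.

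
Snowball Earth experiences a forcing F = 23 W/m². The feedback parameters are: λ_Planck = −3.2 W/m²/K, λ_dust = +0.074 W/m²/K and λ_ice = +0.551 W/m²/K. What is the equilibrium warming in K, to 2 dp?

Net feedback parameter λ = (−3.2) + (+0.074) + (+0.551) = -2.575 W/m²/K.
ΔT = −F/λ = −23/(-2.575) = 8.93 K.

8.93 K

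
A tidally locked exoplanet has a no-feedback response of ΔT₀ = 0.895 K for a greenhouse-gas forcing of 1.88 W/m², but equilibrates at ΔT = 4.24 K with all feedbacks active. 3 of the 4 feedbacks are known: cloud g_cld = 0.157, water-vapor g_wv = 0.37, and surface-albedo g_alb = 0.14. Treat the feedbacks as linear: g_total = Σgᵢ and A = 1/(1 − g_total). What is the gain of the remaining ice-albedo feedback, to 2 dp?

Amplification A = ΔT/ΔT₀ = 4.24/0.895 = 4.737.
Total gain g = 1 − 1/A = 1 − 1/4.737 = 0.7889.
Known gains sum to 0.157 + 0.37 + 0.14 = 0.667.
g_ice = 0.7889 − 0.667 = 0.12.

0.12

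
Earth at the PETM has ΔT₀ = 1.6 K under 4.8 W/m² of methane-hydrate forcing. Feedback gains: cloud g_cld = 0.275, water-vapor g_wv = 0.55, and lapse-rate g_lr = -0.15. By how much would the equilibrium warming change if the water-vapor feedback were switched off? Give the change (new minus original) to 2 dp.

Original: g = 0.675, ΔT = 1.6/(1−0.675) = 4.9231 K.
Without water-vapor: g' = 0.125, ΔT' = 1.6/(1−0.125) = 1.8286 K.
Change = 1.8286 − 4.9231 = -3.09 K.

-3.09 K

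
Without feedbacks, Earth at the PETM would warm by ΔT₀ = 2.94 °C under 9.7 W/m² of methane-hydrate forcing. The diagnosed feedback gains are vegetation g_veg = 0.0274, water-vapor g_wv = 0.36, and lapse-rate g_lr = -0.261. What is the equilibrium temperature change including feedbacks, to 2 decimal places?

3.37 °C

Total gain g = 0.0274 + 0.36 − 0.261 = 0.1264.
Amplification A = 1/(1 − 0.1264) = 1.145.
ΔT = 2.94 × 1.145 = 3.37 °C.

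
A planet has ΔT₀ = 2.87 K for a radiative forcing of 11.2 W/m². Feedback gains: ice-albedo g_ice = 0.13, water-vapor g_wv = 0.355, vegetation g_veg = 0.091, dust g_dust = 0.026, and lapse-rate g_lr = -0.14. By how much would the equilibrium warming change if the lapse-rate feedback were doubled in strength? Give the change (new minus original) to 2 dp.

Original: g = 0.462, ΔT = 2.87/(1−0.462) = 5.3346 K.
With doubled lapse-rate: g' = 0.322, ΔT' = 2.87/(1−0.322) = 4.2330 K.
Change = 4.2330 − 5.3346 = -1.10 K.

-1.10 K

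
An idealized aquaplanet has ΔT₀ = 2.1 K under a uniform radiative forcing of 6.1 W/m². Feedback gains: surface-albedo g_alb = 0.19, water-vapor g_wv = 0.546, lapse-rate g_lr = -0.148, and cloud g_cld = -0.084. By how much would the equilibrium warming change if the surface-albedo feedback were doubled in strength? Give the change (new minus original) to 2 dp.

Original: g = 0.504, ΔT = 2.1/(1−0.504) = 4.2339 K.
With doubled surface-albedo: g' = 0.694, ΔT' = 2.1/(1−0.694) = 6.8627 K.
Change = 6.8627 − 4.2339 = 2.63 K.

2.63 K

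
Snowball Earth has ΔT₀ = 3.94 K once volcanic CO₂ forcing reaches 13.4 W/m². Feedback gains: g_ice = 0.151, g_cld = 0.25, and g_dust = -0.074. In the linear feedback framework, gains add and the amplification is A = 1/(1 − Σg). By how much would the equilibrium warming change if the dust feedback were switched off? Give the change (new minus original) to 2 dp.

Original: g = 0.327, ΔT = 3.94/(1−0.327) = 5.8544 K.
Without dust: g' = 0.401, ΔT' = 3.94/(1−0.401) = 6.5776 K.
Change = 6.5776 − 5.8544 = 0.72 K.

0.72 K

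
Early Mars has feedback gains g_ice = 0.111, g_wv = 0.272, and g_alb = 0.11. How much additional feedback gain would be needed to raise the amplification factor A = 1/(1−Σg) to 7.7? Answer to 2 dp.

0.38

Current total gain = 0.493.
Target gain for A = 7.7: g* = 1 − 1/7.7 = 0.8701.
Additional gain needed = 0.8701 − 0.493 = 0.38.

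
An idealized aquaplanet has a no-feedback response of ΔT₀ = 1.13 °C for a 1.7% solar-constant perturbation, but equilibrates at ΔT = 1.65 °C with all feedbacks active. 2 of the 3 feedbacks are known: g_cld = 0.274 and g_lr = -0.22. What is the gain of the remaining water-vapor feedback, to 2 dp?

Amplification A = ΔT/ΔT₀ = 1.65/1.13 = 1.46.
Total gain g = 1 − 1/A = 1 − 1/1.46 = 0.3151.
Known gains sum to 0.274 − 0.22 = 0.054.
g_wv = 0.3151 − 0.054 = 0.26.

0.26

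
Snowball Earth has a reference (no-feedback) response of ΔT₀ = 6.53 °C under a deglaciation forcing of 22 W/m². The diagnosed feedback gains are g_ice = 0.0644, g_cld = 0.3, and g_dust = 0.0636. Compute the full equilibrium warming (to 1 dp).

Total gain g = 0.0644 + 0.3 + 0.0636 = 0.428.
Amplification A = 1/(1 − 0.428) = 1.748.
ΔT = 6.53 × 1.748 = 11.4 °C.

11.4 °C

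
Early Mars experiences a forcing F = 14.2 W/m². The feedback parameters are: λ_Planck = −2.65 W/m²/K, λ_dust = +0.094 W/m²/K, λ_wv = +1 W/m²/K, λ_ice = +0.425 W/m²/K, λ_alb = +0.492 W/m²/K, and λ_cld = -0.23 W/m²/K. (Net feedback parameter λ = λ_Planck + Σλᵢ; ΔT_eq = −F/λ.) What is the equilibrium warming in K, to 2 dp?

16.34 K

Net feedback parameter λ = (−2.65) + (+0.094) + (+1) + (+0.425) + (+0.492) + (-0.23) = -0.869 W/m²/K.
ΔT = −F/λ = −14.2/(-0.869) = 16.34 K.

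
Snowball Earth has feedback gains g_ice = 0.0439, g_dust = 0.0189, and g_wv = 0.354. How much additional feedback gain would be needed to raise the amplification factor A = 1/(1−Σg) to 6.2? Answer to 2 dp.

Current total gain = 0.4168.
Target gain for A = 6.2: g* = 1 − 1/6.2 = 0.8387.
Additional gain needed = 0.8387 − 0.4168 = 0.42.

0.42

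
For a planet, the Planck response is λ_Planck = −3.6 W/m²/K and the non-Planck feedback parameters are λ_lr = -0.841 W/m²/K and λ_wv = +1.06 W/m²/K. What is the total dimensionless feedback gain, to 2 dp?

Convert to gains: g_lr = -0.841/3.6 = -0.2336; g_wv = 1.06/3.6 = 0.2944.
Total gain g = 0.0608.

0.06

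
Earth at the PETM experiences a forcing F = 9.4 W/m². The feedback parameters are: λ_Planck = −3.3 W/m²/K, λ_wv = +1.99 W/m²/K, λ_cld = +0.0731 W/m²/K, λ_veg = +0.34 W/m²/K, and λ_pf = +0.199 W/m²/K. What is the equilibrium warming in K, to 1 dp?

Net feedback parameter λ = (−3.3) + (+1.99) + (+0.0731) + (+0.34) + (+0.199) = -0.6979 W/m²/K.
ΔT = −F/λ = −9.4/(-0.6979) = 13.5 K.

13.5 K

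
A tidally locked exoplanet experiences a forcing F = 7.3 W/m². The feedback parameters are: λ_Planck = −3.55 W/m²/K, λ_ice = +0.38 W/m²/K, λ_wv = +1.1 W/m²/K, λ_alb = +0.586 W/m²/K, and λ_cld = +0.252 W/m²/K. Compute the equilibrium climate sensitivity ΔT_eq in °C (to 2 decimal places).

5.93 °C

Net feedback parameter λ = (−3.55) + (+0.38) + (+1.1) + (+0.586) + (+0.252) = -1.232 W/m²/K.
ΔT = −F/λ = −7.3/(-1.232) = 5.93 °C.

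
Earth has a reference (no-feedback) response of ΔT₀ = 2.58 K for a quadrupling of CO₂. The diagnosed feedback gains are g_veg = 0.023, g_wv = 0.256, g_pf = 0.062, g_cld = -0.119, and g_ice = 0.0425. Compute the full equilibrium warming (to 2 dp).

3.51 K

Total gain g = 0.023 + 0.256 + 0.062 − 0.119 + 0.0425 = 0.2645.
Amplification A = 1/(1 − 0.2645) = 1.36.
ΔT = 2.58 × 1.36 = 3.51 K.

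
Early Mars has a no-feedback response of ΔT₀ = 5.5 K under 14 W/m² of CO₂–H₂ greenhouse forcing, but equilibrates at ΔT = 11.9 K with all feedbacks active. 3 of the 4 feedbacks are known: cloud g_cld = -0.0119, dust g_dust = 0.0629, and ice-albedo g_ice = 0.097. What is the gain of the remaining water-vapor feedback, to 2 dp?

0.39

Amplification A = ΔT/ΔT₀ = 11.9/5.5 = 2.164.
Total gain g = 1 − 1/A = 1 − 1/2.164 = 0.5379.
Known gains sum to -0.0119 + 0.0629 + 0.097 = 0.148.
g_wv = 0.5379 − 0.148 = 0.39.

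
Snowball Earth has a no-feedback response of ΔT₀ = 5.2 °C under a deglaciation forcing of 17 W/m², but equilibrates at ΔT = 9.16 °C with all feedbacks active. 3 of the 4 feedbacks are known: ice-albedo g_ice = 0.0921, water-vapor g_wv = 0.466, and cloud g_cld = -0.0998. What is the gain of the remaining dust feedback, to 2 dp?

Amplification A = ΔT/ΔT₀ = 9.16/5.2 = 1.762.
Total gain g = 1 − 1/A = 1 − 1/1.762 = 0.4325.
Known gains sum to 0.0921 + 0.466 − 0.0998 = 0.4583.
g_dust = 0.4325 − 0.4583 = -0.03.

-0.03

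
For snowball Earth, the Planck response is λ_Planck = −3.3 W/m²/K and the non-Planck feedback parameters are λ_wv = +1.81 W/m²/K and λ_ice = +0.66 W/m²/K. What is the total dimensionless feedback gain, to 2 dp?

Convert to gains: g_wv = 1.81/3.3 = 0.5485; g_ice = 0.66/3.3 = 0.2.
Total gain g = 0.7485.

0.75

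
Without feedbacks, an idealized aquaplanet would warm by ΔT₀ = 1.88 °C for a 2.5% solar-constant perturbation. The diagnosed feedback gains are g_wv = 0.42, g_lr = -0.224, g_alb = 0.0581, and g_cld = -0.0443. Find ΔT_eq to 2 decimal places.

2.38 °C

Total gain g = 0.42 − 0.224 + 0.0581 − 0.0443 = 0.2098.
Amplification A = 1/(1 − 0.2098) = 1.266.
ΔT = 1.88 × 1.266 = 2.38 °C.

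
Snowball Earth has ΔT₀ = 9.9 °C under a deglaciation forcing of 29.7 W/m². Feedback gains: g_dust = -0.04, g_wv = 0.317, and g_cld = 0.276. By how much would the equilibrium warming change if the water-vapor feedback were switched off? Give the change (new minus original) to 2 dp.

-9.19 °C

Original: g = 0.553, ΔT = 9.9/(1−0.553) = 22.1477 °C.
Without water-vapor: g' = 0.236, ΔT' = 9.9/(1−0.236) = 12.9581 °C.
Change = 12.9581 − 22.1477 = -9.19 °C.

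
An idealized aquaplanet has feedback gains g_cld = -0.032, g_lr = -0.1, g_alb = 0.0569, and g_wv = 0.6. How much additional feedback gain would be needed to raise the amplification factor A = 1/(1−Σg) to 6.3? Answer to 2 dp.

0.32

Current total gain = 0.5249.
Target gain for A = 6.3: g* = 1 − 1/6.3 = 0.8413.
Additional gain needed = 0.8413 − 0.5249 = 0.32.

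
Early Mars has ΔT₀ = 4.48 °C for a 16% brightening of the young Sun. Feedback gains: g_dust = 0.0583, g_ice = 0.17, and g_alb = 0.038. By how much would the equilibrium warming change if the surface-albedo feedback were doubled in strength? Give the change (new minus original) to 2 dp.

0.33 °C

Original: g = 0.2663, ΔT = 4.48/(1−0.2663) = 6.1060 °C.
With doubled surface-albedo: g' = 0.3043, ΔT' = 4.48/(1−0.3043) = 6.4396 °C.
Change = 6.4396 − 6.1060 = 0.33 °C.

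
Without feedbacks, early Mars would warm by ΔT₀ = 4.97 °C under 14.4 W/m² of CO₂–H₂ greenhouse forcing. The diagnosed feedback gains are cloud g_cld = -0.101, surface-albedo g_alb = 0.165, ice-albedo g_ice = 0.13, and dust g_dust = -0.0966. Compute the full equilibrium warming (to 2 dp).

Total gain g = -0.101 + 0.165 + 0.13 − 0.0966 = 0.0974.
Amplification A = 1/(1 − 0.0974) = 1.108.
ΔT = 4.97 × 1.108 = 5.51 °C.

5.51 °C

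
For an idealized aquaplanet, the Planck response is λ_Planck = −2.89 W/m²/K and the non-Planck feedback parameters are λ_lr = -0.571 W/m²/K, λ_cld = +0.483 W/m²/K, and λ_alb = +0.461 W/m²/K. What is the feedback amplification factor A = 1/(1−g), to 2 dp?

Convert to gains: g_lr = -0.571/2.89 = -0.1976; g_cld = 0.483/2.89 = 0.1671; g_alb = 0.461/2.89 = 0.1595.
Total gain g = 0.129.
A = 1/(1 − 0.129) = 1.15.

1.15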